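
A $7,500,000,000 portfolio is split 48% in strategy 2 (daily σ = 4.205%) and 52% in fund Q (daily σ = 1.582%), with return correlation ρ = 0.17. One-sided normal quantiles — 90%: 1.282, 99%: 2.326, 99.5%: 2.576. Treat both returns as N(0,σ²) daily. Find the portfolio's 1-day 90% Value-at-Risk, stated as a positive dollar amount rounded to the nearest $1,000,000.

σ_p² = 0.48²·4.205² + 0.52²·1.582² + 2·0.17·0.48·0.52·4.205·1.582 = 5.3152 (%²).
σ_p = √5.3152 = 2.305%.
VaR = 1.282 × 2.305% = 2.955%; on $7,500,000,000 that is $221,625,000.

$222,000,000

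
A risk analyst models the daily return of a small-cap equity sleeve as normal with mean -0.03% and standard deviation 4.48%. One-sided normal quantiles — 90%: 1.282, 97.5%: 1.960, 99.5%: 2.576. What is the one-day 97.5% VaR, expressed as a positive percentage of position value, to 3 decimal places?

8.811%

VaR = −μ + z·σ = −(-0.03%) + 1.960 × 4.48% = 8.811%.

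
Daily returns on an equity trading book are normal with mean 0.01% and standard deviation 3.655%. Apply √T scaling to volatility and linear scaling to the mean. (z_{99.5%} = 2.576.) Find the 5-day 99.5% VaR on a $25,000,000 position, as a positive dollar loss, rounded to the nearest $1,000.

σ_{5d} = 3.655% × √5 = 8.173%; μ_{5d} = 5 × 0.01% = 0.050%.
VaR = −(0.050%) + 2.576 × 8.173% = 21.004%.
On $25,000,000: 0.21004 × $25,000,000 = $5,251,000.

$5,251,000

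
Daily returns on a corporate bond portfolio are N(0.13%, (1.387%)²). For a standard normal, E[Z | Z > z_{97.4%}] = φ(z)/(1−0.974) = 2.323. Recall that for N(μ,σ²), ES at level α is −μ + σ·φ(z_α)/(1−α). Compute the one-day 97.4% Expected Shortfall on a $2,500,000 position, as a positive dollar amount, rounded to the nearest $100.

ES = −(0.13%) + 1.387% × 2.323 = 3.092%.
On $2,500,000: 0.03092 × $2,500,000 = $77,300.

$77,300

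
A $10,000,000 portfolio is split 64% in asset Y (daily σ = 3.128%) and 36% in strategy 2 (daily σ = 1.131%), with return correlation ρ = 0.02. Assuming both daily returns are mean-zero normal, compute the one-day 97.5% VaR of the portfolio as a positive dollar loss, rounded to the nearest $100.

$402,000

σ_p² = 0.64²·3.128² + 0.36²·1.131² + 2·0.02·0.64·0.36·3.128·1.131 = 4.2061 (%²).
σ_p = √4.2061 = 2.051%.
At 97.5%, z = 1.960.
VaR = 1.960 × 2.051% = 4.020%; on $10,000,000 that is $402,000.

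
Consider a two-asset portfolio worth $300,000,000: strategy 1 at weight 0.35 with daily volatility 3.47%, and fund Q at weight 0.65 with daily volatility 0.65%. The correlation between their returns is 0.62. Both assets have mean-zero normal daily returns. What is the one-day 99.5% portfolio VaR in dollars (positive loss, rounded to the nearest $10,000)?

σ_p² = 0.35²·3.47² + 0.65²·0.65² + 2·0.62·0.35·0.65·3.47·0.65 = 2.2898 (%²).
σ_p = √2.2898 = 1.513%.
At 99.5%, z = 2.576.
VaR = 2.576 × 1.513% = 3.897%; on $300,000,000 that is $11,691,000.

$11,690,000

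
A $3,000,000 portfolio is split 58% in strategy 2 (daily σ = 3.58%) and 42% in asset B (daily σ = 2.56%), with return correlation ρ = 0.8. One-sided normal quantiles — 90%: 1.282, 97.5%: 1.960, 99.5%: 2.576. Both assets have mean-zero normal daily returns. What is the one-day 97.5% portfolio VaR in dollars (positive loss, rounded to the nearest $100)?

σ_p² = 0.58²·3.58² + 0.42²·2.56² + 2·0.8·0.58·0.42·3.58·2.56 = 9.0396 (%²).
σ_p = √9.0396 = 3.007%.
VaR = 1.960 × 3.007% = 5.894%; on $3,000,000 that is $176,820.

$176,800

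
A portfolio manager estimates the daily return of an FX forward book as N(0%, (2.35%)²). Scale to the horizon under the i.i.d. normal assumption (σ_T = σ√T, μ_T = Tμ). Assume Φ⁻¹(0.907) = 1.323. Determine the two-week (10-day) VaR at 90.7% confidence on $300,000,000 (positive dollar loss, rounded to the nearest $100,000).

σ_{10d} = 2.35% × √10 = 7.431%.
VaR = 1.323 × 7.431% = 9.831%.
On $300,000,000: 0.09831 × $300,000,000 = $29,493,000.

$29,500,000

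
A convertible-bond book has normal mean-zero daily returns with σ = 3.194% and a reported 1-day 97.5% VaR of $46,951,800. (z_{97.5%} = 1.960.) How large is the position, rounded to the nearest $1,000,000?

$750,000,000

VaR as a fraction of value: z·σ = 1.960 × 3.194% = 6.26024%.
Position = $46,951,800 / 0.0626024 = $750,000,000.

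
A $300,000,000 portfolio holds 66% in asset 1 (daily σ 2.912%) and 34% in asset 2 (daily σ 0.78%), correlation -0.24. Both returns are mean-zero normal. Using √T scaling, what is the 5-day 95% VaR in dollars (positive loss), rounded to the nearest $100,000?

σ_p = √(0.66²·2.912² + 0.34²·0.78² + 2·-0.24·0.66·0.34·2.912·0.78) = 1.876%.
σ_{5d} = 1.876% × √5 = 4.195%.
z(95%) = 1.645.
VaR = 1.645 × 4.195% = 6.901%; on $300,000,000 that is $20,703,000.

$20,700,000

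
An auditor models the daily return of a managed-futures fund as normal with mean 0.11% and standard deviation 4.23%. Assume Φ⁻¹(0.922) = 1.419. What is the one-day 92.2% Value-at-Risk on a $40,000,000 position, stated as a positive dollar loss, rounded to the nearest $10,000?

$2,360,000

VaR = −μ + z·σ = −(0.11%) + 1.419 × 4.23% = 5.892%.
On $40,000,000: 0.05892 × $40,000,000 = $2,356,800.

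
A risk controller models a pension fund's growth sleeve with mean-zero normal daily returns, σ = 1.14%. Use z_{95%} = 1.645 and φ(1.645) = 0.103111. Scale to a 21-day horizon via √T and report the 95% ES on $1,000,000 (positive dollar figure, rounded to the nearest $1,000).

σ_{21d} = 1.14% × √21 = 5.224%.
ES multiplier = φ(z)/(1−α) = 0.103111/0.05 = 2.062.
ES = 5.224% × 2.062 = 10.772%; on $1,000,000: $107,720.

$108,000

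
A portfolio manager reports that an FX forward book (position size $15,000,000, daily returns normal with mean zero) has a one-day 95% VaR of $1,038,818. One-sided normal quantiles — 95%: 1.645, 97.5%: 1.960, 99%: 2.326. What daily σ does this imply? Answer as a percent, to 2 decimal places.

4.21%

VaR as a fraction: $1,038,818 / $15,000,000 = 6.925%.
σ = VaR / z = 6.925% / 1.645 = 4.210%.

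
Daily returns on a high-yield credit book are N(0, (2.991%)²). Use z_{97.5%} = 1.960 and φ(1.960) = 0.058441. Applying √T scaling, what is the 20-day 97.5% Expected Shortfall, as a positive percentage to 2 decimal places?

31.27%

σ_{20d} = 2.991% × √20 = 13.376%.
ES multiplier = φ(z)/(1−α) = 0.058441/0.025 = 2.338.
ES = 13.376% × 2.338 = 31.273%.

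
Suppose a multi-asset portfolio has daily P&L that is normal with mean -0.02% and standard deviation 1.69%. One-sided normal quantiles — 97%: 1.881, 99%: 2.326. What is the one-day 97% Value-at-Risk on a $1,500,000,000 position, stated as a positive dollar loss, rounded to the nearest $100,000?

$48,000,000

VaR = −μ + z·σ = −(-0.02%) + 1.881 × 1.69% = 3.199%.
On $1,500,000,000: 0.03199 × $1,500,000,000 = $47,985,000.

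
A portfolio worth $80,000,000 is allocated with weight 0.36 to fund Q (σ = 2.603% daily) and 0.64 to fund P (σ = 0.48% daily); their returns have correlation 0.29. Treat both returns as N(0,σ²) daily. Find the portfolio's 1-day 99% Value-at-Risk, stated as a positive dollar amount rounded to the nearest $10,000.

$1,990,000

σ_p² = 0.36²·2.603² + 0.64²·0.48² + 2·0.29·0.36·0.64·2.603·0.48 = 1.1395 (%²).
σ_p = √1.1395 = 1.067%.
At 99%, z = 2.326.
VaR = 2.326 × 1.067% = 2.482%; on $80,000,000 that is $1,985,600.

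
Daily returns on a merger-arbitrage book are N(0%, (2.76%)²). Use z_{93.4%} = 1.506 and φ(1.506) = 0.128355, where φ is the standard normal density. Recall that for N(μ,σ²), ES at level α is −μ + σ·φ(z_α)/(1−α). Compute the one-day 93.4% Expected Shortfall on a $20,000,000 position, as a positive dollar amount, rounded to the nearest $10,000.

$1,070,000

Tail multiplier: φ(z)/(1−α) = 0.128355 / 0.066 = 1.945.
ES = 2.76% × 1.945 = 5.368%.
On $20,000,000: 0.05368 × $20,000,000 = $1,073,600.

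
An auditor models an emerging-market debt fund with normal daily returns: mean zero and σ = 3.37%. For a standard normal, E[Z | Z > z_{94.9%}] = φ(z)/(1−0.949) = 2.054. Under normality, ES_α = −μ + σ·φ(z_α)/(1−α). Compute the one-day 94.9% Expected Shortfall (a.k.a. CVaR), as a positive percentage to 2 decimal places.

6.92%

ES = 3.37% × 2.054 = 6.922%.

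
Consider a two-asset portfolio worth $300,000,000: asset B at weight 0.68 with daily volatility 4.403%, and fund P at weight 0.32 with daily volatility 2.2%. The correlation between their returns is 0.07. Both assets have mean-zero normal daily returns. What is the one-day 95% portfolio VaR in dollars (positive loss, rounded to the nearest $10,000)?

σ_p² = 0.68²·4.403² + 0.32²·2.2² + 2·0.07·0.68·0.32·4.403·2.2 = 9.7550 (%²).
σ_p = √9.7550 = 3.123%.
At 95%, z = 1.645.
VaR = 1.645 × 3.123% = 5.137%; on $300,000,000 that is $15,411,000.

$15,410,000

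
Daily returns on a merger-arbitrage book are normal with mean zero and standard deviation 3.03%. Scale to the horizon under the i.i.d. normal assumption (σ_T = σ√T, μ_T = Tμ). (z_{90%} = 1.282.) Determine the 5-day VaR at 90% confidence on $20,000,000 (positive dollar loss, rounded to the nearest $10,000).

σ_{5d} = 3.03% × √5 = 6.775%.
VaR = 1.282 × 6.775% = 8.686%.
On $20,000,000: 0.08686 × $20,000,000 = $1,737,200.

$1,740,000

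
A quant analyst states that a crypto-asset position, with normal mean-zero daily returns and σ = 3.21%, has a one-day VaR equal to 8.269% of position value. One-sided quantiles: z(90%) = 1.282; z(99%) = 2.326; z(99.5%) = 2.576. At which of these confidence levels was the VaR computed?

99.5%

Implied z = VaR/σ = 8.269 / 3.21 = 2.576.
This matches z(99.5%) = 2.576.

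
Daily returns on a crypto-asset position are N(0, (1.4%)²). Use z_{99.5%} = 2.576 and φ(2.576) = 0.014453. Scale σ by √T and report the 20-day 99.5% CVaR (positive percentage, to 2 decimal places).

σ_{20d} = 1.4% × √20 = 6.261%.
ES multiplier = φ(z)/(1−α) = 0.014453/0.005 = 2.891.
ES = 6.261% × 2.891 = 18.101%.

18.10%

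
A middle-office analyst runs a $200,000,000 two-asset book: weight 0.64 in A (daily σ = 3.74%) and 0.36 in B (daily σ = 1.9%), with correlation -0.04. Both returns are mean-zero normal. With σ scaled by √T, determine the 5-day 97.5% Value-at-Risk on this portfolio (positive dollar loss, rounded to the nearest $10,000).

$21,590,000

σ_p = √(0.64²·3.74² + 0.36²·1.9² + 2·-0.04·0.64·0.36·3.74·1.9) = 2.463%.
σ_{5d} = 2.463% × √5 = 5.507%.
z(97.5%) = 1.960.
VaR = 1.960 × 5.507% = 10.794%; on $200,000,000 that is $21,588,000.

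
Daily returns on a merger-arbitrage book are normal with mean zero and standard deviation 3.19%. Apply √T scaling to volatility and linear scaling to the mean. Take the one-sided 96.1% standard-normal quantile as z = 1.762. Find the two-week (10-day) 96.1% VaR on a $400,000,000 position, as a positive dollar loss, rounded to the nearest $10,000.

$71,100,000

σ_{10d} = 3.19% × √10 = 10.088%.
VaR = 1.762 × 10.088% = 17.775%.
On $400,000,000: 0.17775 × $400,000,000 = $71,100,000.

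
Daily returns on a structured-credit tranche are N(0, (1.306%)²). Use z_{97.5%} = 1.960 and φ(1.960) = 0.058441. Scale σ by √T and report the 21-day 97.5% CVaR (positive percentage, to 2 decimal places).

13.99%

σ_{21d} = 1.306% × √21 = 5.985%.
ES multiplier = φ(z)/(1−α) = 0.058441/0.025 = 2.338.
ES = 5.985% × 2.338 = 13.993%.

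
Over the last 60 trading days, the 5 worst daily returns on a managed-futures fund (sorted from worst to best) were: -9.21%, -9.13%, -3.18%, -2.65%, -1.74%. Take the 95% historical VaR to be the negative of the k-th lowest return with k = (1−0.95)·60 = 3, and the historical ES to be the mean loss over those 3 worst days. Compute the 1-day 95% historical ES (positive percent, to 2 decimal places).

7.17%

The 3 worst returns sum to -21.52%.
ES = −(-21.52%) / 3 = 7.1733…% ≈ 7.17%.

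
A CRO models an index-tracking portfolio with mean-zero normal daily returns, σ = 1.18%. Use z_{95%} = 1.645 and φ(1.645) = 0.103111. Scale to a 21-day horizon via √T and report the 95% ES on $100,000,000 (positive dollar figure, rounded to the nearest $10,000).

σ_{21d} = 1.18% × √21 = 5.407%.
ES multiplier = φ(z)/(1−α) = 0.103111/0.05 = 2.062.
ES = 5.407% × 2.062 = 11.149%; on $100,000,000: $11,149,000.

$11,150,000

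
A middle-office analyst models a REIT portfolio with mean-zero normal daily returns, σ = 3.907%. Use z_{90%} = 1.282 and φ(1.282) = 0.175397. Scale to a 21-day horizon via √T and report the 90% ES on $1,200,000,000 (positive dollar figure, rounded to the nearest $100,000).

$376,800,000

σ_{21d} = 3.907% × √21 = 17.904%.
ES multiplier = φ(z)/(1−α) = 0.175397/0.1 = 1.754.
ES = 17.904% × 1.754 = 31.404%; on $1,200,000,000: $376,848,000.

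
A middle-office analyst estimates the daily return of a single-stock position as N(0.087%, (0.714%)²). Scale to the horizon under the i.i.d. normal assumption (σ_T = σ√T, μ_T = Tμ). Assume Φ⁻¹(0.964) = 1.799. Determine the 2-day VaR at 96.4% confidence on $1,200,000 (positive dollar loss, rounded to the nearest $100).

$19,700

σ_{2d} = 0.714% × √2 = 1.010%; μ_{2d} = 2 × 0.087% = 0.174%.
VaR = −(0.174%) + 1.799 × 1.010% = 1.643%.
On $1,200,000: 0.01643 × $1,200,000 = $19,716.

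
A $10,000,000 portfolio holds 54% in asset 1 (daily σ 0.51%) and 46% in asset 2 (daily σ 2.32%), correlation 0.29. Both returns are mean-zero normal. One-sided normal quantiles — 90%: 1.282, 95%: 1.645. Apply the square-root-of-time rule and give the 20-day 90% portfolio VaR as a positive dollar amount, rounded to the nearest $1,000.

σ_p = √(0.54²·0.51² + 0.46²·2.32² + 2·0.29·0.54·0.46·0.51·2.32) = 1.177%.
σ_{20d} = 1.177% × √20 = 5.264%.
VaR = 1.282 × 5.264% = 6.748%; on $10,000,000 that is $674,800.

$675,000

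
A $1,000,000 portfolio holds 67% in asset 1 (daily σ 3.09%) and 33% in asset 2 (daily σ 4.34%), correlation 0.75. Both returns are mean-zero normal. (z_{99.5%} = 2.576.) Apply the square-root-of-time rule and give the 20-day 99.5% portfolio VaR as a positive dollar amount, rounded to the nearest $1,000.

$378,000

σ_p = √(0.67²·3.09² + 0.33²·4.34² + 2·0.75·0.67·0.33·3.09·4.34) = 3.284%.
σ_{20d} = 3.284% × √20 = 14.686%.
VaR = 2.576 × 14.686% = 37.831%; on $1,000,000 that is $378,310.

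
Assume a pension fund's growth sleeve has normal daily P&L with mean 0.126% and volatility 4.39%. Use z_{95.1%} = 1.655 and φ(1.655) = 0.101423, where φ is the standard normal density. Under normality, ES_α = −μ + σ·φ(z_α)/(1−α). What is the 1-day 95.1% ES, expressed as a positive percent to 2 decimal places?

8.96%

Tail multiplier: φ(z)/(1−α) = 0.101423 / 0.049 = 2.070.
ES = −(0.126%) + 4.39% × 2.070 = 8.961%.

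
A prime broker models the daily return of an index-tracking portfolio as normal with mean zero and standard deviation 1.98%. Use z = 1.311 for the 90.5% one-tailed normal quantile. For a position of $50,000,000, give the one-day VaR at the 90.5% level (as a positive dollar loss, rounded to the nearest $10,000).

$1,300,000

VaR = z·σ = 1.311 × 1.98% = 2.596%.
On $50,000,000: 0.02596 × $50,000,000 = $1,298,000.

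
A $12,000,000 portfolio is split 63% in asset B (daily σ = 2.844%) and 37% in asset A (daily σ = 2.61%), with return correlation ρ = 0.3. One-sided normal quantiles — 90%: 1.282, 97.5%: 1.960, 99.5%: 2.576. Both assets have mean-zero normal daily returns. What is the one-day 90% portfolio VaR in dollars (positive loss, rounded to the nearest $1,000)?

σ_p² = 0.63²·2.844² + 0.37²·2.61² + 2·0.3·0.63·0.37·2.844·2.61 = 5.1810 (%²).
σ_p = √5.1810 = 2.276%.
VaR = 1.282 × 2.276% = 2.918%; on $12,000,000 that is $350,160.

$350,000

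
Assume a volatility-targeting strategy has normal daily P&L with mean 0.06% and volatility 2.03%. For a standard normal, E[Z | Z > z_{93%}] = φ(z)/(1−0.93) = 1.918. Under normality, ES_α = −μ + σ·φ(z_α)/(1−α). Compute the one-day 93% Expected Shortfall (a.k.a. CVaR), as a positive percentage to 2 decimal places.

3.83%

ES = −(0.06%) + 2.03% × 1.918 = 3.834%.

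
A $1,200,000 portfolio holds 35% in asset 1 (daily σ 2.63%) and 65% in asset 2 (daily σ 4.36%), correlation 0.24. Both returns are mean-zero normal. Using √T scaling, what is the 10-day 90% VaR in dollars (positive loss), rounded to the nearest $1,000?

σ_p = √(0.35²·2.63² + 0.65²·4.36² + 2·0.24·0.35·0.65·2.63·4.36) = 3.183%.
σ_{10d} = 3.183% × √10 = 10.066%.
z(90%) = 1.282.
VaR = 1.282 × 10.066% = 12.905%; on $1,200,000 that is $154,860.

$155,000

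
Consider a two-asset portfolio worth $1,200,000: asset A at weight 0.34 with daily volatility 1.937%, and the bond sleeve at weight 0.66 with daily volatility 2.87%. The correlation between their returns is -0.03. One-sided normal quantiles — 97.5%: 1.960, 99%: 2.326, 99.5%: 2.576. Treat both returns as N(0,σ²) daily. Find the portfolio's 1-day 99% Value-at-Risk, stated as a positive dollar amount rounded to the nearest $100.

σ_p² = 0.34²·1.937² + 0.66²·2.87² + 2·-0.03·0.34·0.66·1.937·2.87 = 3.9469 (%²).
σ_p = √3.9469 = 1.987%.
VaR = 2.326 × 1.987% = 4.622%; on $1,200,000 that is $55,464.

$55,500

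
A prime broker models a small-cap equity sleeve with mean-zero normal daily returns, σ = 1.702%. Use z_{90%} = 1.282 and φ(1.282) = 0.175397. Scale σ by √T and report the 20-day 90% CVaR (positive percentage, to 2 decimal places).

13.35%

σ_{20d} = 1.702% × √20 = 7.612%.
ES multiplier = φ(z)/(1−α) = 0.175397/0.1 = 1.754.
ES = 7.612% × 1.754 = 13.351%.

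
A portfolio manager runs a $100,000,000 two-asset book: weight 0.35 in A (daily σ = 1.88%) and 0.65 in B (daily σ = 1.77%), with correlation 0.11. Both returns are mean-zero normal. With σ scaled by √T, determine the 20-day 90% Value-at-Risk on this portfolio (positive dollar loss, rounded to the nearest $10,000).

σ_p = √(0.35²·1.88² + 0.65²·1.77² + 2·0.11·0.35·0.65·1.88·1.77) = 1.387%.
σ_{20d} = 1.387% × √20 = 6.203%.
z(90%) = 1.282.
VaR = 1.282 × 6.203% = 7.952%; on $100,000,000 that is $7,952,000.

$7,950,000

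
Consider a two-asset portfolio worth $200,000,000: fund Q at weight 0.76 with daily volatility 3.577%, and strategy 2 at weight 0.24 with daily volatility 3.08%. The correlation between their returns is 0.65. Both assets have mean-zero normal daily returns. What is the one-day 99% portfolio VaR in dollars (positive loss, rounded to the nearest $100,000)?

σ_p² = 0.76²·3.577² + 0.24²·3.08² + 2·0.65·0.76·0.24·3.577·3.08 = 10.5492 (%²).
σ_p = √10.5492 = 3.248%.
At 99%, z = 2.326.
VaR = 2.326 × 3.248% = 7.555%; on $200,000,000 that is $15,110,000.

$15,100,000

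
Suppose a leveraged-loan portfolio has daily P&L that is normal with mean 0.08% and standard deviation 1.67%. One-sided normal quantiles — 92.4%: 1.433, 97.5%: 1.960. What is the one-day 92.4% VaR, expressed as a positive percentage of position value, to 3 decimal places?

2.313%

VaR = −μ + z·σ = −(0.08%) + 1.433 × 1.67% = 2.313%.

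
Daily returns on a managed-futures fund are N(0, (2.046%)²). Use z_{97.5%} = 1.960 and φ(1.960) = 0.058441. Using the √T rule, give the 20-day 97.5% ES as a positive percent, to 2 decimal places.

σ_{20d} = 2.046% × √20 = 9.150%.
ES multiplier = φ(z)/(1−α) = 0.058441/0.025 = 2.338.
ES = 9.150% × 2.338 = 21.393%.

21.39%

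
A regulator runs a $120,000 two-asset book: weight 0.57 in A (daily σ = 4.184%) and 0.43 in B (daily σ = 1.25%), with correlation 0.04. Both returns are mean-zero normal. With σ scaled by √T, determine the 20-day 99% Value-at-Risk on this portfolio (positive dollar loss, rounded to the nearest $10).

σ_p = √(0.57²·4.184² + 0.43²·1.25² + 2·0.04·0.57·0.43·4.184·1.25) = 2.466%.
σ_{20d} = 2.466% × √20 = 11.028%.
z(99%) = 2.326.
VaR = 2.326 × 11.028% = 25.651%; on $120,000 that is $30,781.

$30,780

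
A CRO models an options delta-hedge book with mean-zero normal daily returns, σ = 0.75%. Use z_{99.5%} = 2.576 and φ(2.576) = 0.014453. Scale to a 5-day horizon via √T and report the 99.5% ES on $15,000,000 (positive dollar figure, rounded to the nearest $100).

σ_{5d} = 0.75% × √5 = 1.677%.
ES multiplier = φ(z)/(1−α) = 0.014453/0.005 = 2.891.
ES = 1.677% × 2.891 = 4.848%; on $15,000,000: $727,200.

$727,200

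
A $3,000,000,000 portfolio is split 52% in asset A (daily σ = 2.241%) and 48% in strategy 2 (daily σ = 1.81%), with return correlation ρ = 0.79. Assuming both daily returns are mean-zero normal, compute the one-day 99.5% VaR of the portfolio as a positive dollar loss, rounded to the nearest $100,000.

σ_p² = 0.52²·2.241² + 0.48²·1.81² + 2·0.79·0.52·0.48·2.241·1.81 = 3.7124 (%²).
σ_p = √3.7124 = 1.927%.
At 99.5%, z = 2.576.
VaR = 2.576 × 1.927% = 4.964%; on $3,000,000,000 that is $148,920,000.

$148,900,000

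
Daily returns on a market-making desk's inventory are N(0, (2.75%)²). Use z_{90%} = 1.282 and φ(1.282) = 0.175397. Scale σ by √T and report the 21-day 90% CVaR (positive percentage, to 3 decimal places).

22.104%

σ_{21d} = 2.75% × √21 = 12.602%.
ES multiplier = φ(z)/(1−α) = 0.175397/0.1 = 1.754.
ES = 12.602% × 1.754 = 22.104%.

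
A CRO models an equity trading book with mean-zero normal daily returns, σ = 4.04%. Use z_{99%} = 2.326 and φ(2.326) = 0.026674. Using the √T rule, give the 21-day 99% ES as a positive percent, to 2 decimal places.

49.38%

σ_{21d} = 4.04% × √21 = 18.514%.
ES multiplier = φ(z)/(1−α) = 0.026674/0.01 = 2.667.
ES = 18.514% × 2.667 = 49.377%.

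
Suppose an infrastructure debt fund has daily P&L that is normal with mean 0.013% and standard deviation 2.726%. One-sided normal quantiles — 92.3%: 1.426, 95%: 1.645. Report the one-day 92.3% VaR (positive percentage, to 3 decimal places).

3.874%

VaR = −μ + z·σ = −(0.013%) + 1.426 × 2.726% = 3.874%.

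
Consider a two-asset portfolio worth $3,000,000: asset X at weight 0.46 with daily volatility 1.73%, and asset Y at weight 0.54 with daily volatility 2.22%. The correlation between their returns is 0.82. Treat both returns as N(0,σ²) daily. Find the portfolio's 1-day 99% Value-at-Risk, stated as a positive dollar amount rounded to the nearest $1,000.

$133,000

σ_p² = 0.46²·1.73² + 0.54²·2.22² + 2·0.82·0.46·0.54·1.73·2.22 = 3.6350 (%²).
σ_p = √3.6350 = 1.907%.
At 99%, z = 2.326.
VaR = 2.326 × 1.907% = 4.436%; on $3,000,000 that is $133,080.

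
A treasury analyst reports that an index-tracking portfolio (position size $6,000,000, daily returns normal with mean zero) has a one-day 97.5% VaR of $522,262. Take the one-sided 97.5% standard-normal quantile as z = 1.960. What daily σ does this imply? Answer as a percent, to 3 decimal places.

VaR as a fraction: $522,262 / $6,000,000 = 8.704%.
σ = VaR / z = 8.704% / 1.960 = 4.441%.

4.441%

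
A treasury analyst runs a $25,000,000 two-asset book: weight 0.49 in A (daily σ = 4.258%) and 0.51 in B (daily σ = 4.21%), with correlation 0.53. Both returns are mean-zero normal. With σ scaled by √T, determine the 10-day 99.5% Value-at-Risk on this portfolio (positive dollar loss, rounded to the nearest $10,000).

$7,540,000

σ_p = √(0.49²·4.258² + 0.51²·4.21² + 2·0.53·0.49·0.51·4.258·4.21) = 3.703%.
σ_{10d} = 3.703% × √10 = 11.710%.
z(99.5%) = 2.576.
VaR = 2.576 × 11.710% = 30.165%; on $25,000,000 that is $7,541,250.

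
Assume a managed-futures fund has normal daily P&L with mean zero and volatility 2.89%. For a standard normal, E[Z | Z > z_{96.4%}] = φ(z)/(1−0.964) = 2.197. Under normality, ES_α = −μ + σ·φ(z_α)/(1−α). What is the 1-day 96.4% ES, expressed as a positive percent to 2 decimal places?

ES = 2.89% × 2.197 = 6.349%.

6.35%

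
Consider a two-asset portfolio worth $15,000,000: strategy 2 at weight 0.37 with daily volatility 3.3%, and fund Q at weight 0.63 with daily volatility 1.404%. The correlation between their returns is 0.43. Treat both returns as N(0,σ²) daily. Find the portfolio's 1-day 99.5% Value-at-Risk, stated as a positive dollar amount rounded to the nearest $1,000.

$691,000

σ_p² = 0.37²·3.3² + 0.63²·1.404² + 2·0.43·0.37·0.63·3.3·1.404 = 3.2020 (%²).
σ_p = √3.2020 = 1.789%.
At 99.5%, z = 2.576.
VaR = 2.576 × 1.789% = 4.608%; on $15,000,000 that is $691,200.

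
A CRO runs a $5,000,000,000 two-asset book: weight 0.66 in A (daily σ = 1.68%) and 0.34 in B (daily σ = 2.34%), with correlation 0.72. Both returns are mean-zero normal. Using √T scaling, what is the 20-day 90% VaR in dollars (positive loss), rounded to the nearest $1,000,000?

σ_p = √(0.66²·1.68² + 0.34²·2.34² + 2·0.72·0.66·0.34·1.68·2.34) = 1.770%.
σ_{20d} = 1.770% × √20 = 7.916%.
z(90%) = 1.282.
VaR = 1.282 × 7.916% = 10.148%; on $5,000,000,000 that is $507,400,000.

$507,000,000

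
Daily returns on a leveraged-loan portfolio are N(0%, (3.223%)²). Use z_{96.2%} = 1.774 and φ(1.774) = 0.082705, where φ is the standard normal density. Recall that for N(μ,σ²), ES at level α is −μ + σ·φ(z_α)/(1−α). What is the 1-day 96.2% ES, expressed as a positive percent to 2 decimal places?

Tail multiplier: φ(z)/(1−α) = 0.082705 / 0.038 = 2.176.
ES = 3.223% × 2.176 = 7.013%.

7.01%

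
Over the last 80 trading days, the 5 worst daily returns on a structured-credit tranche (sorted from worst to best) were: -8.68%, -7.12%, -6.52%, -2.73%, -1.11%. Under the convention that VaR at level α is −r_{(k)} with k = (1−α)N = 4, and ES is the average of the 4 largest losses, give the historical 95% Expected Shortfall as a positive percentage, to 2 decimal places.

The 4 worst returns sum to -25.05%.
ES = −(-25.05%) / 4 = 6.2625% ≈ 6.26%.

6.26%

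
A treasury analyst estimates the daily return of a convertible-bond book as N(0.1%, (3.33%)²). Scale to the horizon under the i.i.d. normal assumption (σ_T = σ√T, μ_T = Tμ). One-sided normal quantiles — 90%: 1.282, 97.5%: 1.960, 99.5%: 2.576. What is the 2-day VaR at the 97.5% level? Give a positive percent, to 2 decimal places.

9.03%

σ_{2d} = 3.33% × √2 = 4.709%; μ_{2d} = 2 × 0.1% = 0.200%.
VaR = −(0.200%) + 1.960 × 4.709% = 9.030%.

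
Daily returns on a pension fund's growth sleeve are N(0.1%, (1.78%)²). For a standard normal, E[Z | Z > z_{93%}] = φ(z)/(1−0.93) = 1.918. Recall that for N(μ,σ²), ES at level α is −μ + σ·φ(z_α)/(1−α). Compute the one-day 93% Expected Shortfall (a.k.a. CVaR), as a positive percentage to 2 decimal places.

3.31%

ES = −(0.1%) + 1.78% × 1.918 = 3.314%.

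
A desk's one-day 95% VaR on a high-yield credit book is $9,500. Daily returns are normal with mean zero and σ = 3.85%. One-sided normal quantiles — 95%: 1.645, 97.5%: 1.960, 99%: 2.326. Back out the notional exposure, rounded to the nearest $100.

$150,000

VaR as a fraction of value: z·σ = 1.645 × 3.85% = 6.33325%.
Position = $9,500 / 0.0633325 = $150,002.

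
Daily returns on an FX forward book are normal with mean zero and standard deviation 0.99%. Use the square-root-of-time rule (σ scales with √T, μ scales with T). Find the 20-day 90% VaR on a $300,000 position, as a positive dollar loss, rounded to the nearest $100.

$17,000

At 90%, z = 1.282.
σ_{20d} = 0.99% × √20 = 4.427%.
VaR = 1.282 × 4.427% = 5.675%.
On $300,000: 0.05675 × $300,000 = $17,025.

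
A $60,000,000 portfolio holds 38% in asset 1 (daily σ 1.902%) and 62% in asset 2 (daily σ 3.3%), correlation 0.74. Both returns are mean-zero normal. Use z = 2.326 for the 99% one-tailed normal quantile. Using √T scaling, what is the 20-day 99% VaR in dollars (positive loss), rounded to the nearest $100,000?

σ_p = √(0.38²·1.902² + 0.62²·3.3² + 2·0.74·0.38·0.62·1.902·3.3) = 2.626%.
σ_{20d} = 2.626% × √20 = 11.744%.
VaR = 2.326 × 11.744% = 27.317%; on $60,000,000 that is $16,390,200.

$16,400,000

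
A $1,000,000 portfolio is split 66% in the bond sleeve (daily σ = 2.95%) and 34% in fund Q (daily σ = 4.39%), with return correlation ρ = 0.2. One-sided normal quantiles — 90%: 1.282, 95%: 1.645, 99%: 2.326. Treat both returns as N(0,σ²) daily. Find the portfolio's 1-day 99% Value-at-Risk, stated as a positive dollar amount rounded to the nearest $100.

$62,300

σ_p² = 0.66²·2.95² + 0.34²·4.39² + 2·0.2·0.66·0.34·2.95·4.39 = 7.1811 (%²).
σ_p = √7.1811 = 2.680%.
VaR = 2.326 × 2.680% = 6.234%; on $1,000,000 that is $62,340.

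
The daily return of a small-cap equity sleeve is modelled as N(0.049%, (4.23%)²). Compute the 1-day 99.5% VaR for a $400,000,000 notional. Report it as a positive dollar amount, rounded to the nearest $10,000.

$43,390,000

At 99.5% one-sided, z = 2.576.
VaR = −μ + z·σ = −(0.049%) + 2.576 × 4.23% = 10.847%.
On $400,000,000: 0.10847 × $400,000,000 = $43,388,000.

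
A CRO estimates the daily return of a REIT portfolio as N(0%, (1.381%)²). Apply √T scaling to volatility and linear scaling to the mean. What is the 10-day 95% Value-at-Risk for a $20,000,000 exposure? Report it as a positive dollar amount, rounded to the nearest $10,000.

$1,440,000

At 95%, z = 1.645.
σ_{10d} = 1.381% × √10 = 4.367%.
VaR = 1.645 × 4.367% = 7.184%.
On $20,000,000: 0.07184 × $20,000,000 = $1,436,800.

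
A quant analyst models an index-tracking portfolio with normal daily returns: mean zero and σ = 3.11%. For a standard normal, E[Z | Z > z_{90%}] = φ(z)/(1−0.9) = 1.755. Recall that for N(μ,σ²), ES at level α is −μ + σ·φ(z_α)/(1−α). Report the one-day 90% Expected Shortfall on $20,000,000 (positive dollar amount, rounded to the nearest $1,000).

ES = 3.11% × 1.755 = 5.458%.
On $20,000,000: 0.05458 × $20,000,000 = $1,091,600.

$1,092,000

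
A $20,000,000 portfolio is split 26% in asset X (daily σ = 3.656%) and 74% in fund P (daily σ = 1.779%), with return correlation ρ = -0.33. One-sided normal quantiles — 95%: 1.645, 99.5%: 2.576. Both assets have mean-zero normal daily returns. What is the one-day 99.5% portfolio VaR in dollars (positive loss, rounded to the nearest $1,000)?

σ_p² = 0.26²·3.656² + 0.74²·1.779² + 2·-0.33·0.26·0.74·3.656·1.779 = 1.8107 (%²).
σ_p = √1.8107 = 1.346%.
VaR = 2.576 × 1.346% = 3.467%; on $20,000,000 that is $693,400.

$693,000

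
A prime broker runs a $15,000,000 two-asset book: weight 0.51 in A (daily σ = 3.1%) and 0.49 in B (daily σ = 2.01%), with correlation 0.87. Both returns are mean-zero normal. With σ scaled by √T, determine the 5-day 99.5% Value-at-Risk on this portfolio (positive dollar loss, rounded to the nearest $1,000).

σ_p = √(0.51²·3.1² + 0.49²·2.01² + 2·0.87·0.51·0.49·3.1·2.01) = 2.486%.
σ_{5d} = 2.486% × √5 = 5.559%.
z(99.5%) = 2.576.
VaR = 2.576 × 5.559% = 14.320%; on $15,000,000 that is $2,148,000.

$2,148,000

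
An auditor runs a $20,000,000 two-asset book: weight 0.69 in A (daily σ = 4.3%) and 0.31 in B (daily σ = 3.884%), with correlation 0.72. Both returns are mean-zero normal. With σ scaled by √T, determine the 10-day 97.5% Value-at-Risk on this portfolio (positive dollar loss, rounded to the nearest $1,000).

σ_p = √(0.69²·4.3² + 0.31²·3.884² + 2·0.72·0.69·0.31·4.3·3.884) = 3.924%.
σ_{10d} = 3.924% × √10 = 12.409%.
z(97.5%) = 1.960.
VaR = 1.960 × 12.409% = 24.322%; on $20,000,000 that is $4,864,400.

$4,864,000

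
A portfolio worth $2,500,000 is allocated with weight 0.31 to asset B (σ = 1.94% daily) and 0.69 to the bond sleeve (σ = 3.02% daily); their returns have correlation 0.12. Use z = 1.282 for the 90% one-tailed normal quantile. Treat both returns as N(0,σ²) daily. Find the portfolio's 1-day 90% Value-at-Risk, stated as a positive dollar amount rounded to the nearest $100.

σ_p² = 0.31²·1.94² + 0.69²·3.02² + 2·0.12·0.31·0.69·1.94·3.02 = 5.0047 (%²).
σ_p = √5.0047 = 2.237%.
VaR = 1.282 × 2.237% = 2.868%; on $2,500,000 that is $71,700.

$71,700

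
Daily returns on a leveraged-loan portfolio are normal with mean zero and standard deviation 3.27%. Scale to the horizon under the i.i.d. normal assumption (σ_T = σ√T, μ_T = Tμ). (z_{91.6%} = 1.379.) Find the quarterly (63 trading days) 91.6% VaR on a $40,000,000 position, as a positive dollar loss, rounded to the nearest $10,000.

σ_{63d} = 3.27% × √63 = 25.955%.
VaR = 1.379 × 25.955% = 35.792%.
On $40,000,000: 0.35792 × $40,000,000 = $14,316,800.

$14,320,000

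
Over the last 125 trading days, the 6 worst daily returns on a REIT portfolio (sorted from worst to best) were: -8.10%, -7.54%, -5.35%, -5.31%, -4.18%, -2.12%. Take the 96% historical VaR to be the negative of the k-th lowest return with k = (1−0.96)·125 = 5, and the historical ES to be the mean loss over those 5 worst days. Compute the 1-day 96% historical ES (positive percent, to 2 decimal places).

6.10%

The 5 worst returns sum to -30.48%.
ES = −(-30.48%) / 5 = 6.096% ≈ 6.10%.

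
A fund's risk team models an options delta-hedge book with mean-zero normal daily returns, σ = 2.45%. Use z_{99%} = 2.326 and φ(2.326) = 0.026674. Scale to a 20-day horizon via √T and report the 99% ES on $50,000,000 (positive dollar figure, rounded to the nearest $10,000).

σ_{20d} = 2.45% × √20 = 10.957%.
ES multiplier = φ(z)/(1−α) = 0.026674/0.01 = 2.667.
ES = 10.957% × 2.667 = 29.222%; on $50,000,000: $14,611,000.

$14,610,000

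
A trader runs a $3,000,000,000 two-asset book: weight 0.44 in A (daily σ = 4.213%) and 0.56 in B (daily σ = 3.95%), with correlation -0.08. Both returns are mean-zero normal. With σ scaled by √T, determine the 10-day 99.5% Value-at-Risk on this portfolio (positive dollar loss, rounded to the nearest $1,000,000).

σ_p = √(0.44²·4.213² + 0.56²·3.95² + 2·-0.08·0.44·0.56·4.213·3.95) = 2.770%.
σ_{10d} = 2.770% × √10 = 8.760%.
z(99.5%) = 2.576.
VaR = 2.576 × 8.760% = 22.566%; on $3,000,000,000 that is $676,980,000.

$677,000,000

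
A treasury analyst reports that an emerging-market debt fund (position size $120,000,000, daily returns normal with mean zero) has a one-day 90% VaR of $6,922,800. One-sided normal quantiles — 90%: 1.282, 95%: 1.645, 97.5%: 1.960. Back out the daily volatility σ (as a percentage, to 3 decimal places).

VaR as a fraction: $6,922,800 / $120,000,000 = 5.769%.
σ = VaR / z = 5.769% / 1.282 = 4.500%.

4.500%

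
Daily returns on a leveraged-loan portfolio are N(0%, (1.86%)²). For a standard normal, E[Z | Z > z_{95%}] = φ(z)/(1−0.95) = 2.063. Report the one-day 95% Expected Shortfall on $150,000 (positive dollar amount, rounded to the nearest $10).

ES = 1.86% × 2.063 = 3.837%.
On $150,000: 0.03837 × $150,000 = $5,756.

$5,760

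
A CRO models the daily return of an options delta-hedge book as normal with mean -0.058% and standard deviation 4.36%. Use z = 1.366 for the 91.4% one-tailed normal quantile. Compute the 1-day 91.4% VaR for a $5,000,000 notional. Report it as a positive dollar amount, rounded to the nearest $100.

$300,700

VaR = −μ + z·σ = −(-0.058%) + 1.366 × 4.36% = 6.014%.
On $5,000,000: 0.06014 × $5,000,000 = $300,700.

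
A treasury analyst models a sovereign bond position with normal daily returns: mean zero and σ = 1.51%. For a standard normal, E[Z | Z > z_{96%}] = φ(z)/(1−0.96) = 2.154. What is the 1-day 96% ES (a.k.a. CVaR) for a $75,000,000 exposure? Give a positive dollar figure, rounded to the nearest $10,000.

ES = 1.51% × 2.154 = 3.253%.
On $75,000,000: 0.03253 × $75,000,000 = $2,439,750.

$2,440,000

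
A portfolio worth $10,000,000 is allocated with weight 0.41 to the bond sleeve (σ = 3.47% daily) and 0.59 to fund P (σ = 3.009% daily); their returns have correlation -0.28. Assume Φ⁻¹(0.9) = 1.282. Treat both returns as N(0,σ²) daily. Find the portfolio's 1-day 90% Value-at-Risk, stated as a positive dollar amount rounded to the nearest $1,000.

σ_p² = 0.41²·3.47² + 0.59²·3.009² + 2·-0.28·0.41·0.59·3.47·3.009 = 3.7614 (%²).
σ_p = √3.7614 = 1.939%.
VaR = 1.282 × 1.939% = 2.486%; on $10,000,000 that is $248,600.

$249,000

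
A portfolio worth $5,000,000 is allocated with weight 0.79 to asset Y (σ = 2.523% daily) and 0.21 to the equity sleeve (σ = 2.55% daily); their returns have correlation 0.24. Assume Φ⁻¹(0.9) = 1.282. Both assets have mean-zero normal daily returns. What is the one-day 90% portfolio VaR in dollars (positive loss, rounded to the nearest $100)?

σ_p² = 0.79²·2.523² + 0.21²·2.55² + 2·0.24·0.79·0.21·2.523·2.55 = 4.7718 (%²).
σ_p = √4.7718 = 2.184%.
VaR = 1.282 × 2.184% = 2.800%; on $5,000,000 that is $140,000.

$140,000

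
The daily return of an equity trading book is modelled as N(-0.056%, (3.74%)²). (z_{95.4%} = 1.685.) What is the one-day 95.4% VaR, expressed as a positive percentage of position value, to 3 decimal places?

VaR = −μ + z·σ = −(-0.056%) + 1.685 × 3.74% = 6.358%.

6.358%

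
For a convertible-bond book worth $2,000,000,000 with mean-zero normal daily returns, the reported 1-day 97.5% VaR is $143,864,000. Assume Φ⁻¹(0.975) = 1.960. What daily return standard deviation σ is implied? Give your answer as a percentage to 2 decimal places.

3.67%

VaR as a fraction: $143,864,000 / $2,000,000,000 = 7.193%.
σ = VaR / z = 7.193% / 1.960 = 3.670%.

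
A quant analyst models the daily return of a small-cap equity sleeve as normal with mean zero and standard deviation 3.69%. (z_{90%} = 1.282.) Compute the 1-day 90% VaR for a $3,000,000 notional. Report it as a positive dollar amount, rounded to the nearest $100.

$141,900

VaR = z·σ = 1.282 × 3.69% = 4.731%.
On $3,000,000: 0.04731 × $3,000,000 = $141,930.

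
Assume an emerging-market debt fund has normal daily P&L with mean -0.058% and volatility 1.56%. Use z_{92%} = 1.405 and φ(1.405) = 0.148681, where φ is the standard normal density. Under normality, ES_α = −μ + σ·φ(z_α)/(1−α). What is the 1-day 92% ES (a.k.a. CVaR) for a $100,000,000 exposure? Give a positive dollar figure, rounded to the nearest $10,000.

$2,960,000

Tail multiplier: φ(z)/(1−α) = 0.148681 / 0.08 = 1.859.
ES = −(-0.058%) + 1.56% × 1.859 = 2.958%.
On $100,000,000: 0.02958 × $100,000,000 = $2,958,000.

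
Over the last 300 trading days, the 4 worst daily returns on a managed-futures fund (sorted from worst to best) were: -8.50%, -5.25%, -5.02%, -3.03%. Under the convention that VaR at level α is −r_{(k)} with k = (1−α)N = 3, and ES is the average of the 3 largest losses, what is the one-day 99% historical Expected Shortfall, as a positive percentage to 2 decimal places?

The 3 worst returns sum to -18.77%.
ES = −(-18.77%) / 3 = 6.2566…% ≈ 6.26%.

6.26%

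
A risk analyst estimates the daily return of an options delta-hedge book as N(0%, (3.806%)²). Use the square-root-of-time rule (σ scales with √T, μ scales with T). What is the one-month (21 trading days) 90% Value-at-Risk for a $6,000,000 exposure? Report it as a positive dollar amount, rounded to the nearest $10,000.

At 90%, z = 1.282.
σ_{21d} = 3.806% × √21 = 17.441%.
VaR = 1.282 × 17.441% = 22.359%.
On $6,000,000: 0.22359 × $6,000,000 = $1,341,540.

$1,340,000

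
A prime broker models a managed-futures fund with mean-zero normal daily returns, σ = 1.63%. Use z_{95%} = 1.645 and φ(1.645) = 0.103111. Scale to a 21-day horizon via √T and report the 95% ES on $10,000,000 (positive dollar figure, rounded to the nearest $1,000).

$1,540,000

σ_{21d} = 1.63% × √21 = 7.470%.
ES multiplier = φ(z)/(1−α) = 0.103111/0.05 = 2.062.
ES = 7.470% × 2.062 = 15.403%; on $10,000,000: $1,540,300.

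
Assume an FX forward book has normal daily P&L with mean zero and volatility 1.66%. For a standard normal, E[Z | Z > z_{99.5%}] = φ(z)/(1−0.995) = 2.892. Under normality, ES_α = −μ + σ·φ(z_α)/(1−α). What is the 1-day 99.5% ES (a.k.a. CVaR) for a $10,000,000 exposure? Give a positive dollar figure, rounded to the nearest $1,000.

$480,000

ES = 1.66% × 2.892 = 4.801%.
On $10,000,000: 0.04801 × $10,000,000 = $480,100.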